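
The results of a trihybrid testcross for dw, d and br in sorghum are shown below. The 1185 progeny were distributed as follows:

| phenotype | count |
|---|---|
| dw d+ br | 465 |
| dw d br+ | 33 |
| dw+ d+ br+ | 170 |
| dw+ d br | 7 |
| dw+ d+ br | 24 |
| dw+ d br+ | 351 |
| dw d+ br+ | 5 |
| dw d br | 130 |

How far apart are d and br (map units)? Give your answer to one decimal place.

The two most frequent reciprocal classes, dw+ d br+ and dw d+ br, are the parental types, so the F1 was dw+ d br+ / dw d+ br.
The two rarest classes, dw+ d br and dw d+ br+, are the double crossovers. Comparing them with the parentals, only the br allele has switched, so br is the middle locus and the order is d – br – dw.
Crossovers in the d–br interval produce the single-crossover classes dw+ d+ br+ and dw d br (170 + 130 = 300) plus the double crossovers (12).
RF(d–br) = (300 + 12) / 1185 = 312/1185 = 0.2633 → 26.3 map units.

26.3 map units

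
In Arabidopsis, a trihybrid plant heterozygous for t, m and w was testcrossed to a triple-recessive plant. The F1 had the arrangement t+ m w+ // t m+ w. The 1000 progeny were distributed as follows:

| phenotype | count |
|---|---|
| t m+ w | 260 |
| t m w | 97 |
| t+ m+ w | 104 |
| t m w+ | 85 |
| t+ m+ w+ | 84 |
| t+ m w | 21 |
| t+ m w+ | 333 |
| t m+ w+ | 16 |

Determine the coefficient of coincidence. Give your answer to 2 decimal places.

The two rarest classes, t+ m w and t m+ w+, are the double crossovers. Comparing them with the parentals, only the w allele has switched, so w is the middle locus and the order is m – w – t.
m–w: (181 + 37)/1000 = 0.2180; w–t: (189 + 37)/1000 = 0.2260.
Expected DCO frequency = 0.2180 × 0.2260 ≈ 0.04927; observed = 37/1000 ≈ 0.03700.
Coefficient of coincidence = 0.03700/0.04927 ≈ 0.75.

0.75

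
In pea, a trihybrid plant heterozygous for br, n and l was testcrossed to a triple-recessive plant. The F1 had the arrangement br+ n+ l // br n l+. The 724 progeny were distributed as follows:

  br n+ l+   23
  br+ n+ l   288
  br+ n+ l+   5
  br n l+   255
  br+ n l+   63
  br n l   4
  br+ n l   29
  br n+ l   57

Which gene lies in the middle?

The two rarest classes, br+ n+ l+ and br n l, are the double crossovers. Comparing them with the parentals, only the l allele has switched, so l is the middle locus and the order is n – l – br.

l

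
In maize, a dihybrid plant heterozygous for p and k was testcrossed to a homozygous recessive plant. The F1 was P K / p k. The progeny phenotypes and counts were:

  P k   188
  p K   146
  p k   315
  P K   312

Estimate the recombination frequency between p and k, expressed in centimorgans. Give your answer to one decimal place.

34.8 centimorgans

The recombinant classes are P k and p K: 188 + 146 = 334.
Recombination frequency = 334/961 = 0.3476 ≈ 34.8%, i.e. 34.8 centimorgans.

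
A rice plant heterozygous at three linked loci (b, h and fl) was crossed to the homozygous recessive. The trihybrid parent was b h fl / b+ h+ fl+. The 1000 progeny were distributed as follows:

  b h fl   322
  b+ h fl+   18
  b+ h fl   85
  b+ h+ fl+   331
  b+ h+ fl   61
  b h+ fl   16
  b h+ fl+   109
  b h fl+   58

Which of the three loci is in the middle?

h

The two rarest classes, b h+ fl and b+ h fl+, are the double crossovers. Comparing them with the parentals, only the h allele has switched, so h is the middle locus and the order is fl – h – b.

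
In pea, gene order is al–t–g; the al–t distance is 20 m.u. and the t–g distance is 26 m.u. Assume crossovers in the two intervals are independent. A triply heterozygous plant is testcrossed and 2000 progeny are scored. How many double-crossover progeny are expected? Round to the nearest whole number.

104

Map distances give recombination frequencies of 0.200 and 0.260 for the two intervals.
With no interference, expected double-crossover frequency = 0.200 × 0.260 = 0.05200.
Expected number = 0.05200 × 2000 = 104.00 ≈ 104.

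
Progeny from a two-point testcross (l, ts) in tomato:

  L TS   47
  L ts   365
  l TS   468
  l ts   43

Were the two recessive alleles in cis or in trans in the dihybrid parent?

The two most frequent classes are L ts (365) and l TS (468); these are the parental (non-recombinant) types.
So the F1 carried L ts on one chromosome and l TS on the other — the recessive alleles are on opposite chromosomes (trans / repulsion).

trans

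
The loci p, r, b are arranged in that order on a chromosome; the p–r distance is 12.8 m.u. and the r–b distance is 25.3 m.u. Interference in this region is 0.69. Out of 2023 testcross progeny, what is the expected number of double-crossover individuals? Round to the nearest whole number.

Map distances give recombination frequencies of 0.128 and 0.253 for the two intervals.
With interference 0.69 (so coincidence = 0.31), expected double-crossover frequency = 0.128 × 0.253 × 0.31 = 0.01004.
Expected number = 0.01004 × 2023 = 20.31 ≈ 20.

20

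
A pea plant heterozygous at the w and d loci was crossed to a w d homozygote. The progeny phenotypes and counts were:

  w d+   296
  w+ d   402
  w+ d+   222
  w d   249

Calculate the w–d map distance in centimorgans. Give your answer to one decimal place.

The two most frequent classes, w+ d (402) and w d+ (296), are the parental types, so the F1 was w+ d / w d+.
The recombinant classes are w+ d+ and w d: 222 + 249 = 471.
Recombination frequency = 471/1169 = 0.4029 ≈ 40.3%, i.e. 40.3 centimorgans.

40.3 centimorgans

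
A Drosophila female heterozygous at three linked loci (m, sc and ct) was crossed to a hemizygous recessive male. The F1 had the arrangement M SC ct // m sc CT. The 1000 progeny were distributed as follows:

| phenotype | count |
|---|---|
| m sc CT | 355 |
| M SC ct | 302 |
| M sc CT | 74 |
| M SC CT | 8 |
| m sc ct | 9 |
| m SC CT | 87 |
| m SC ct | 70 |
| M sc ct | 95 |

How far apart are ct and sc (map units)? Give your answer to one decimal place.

19.9 map units

The two rarest classes, M SC CT and m sc ct, are the double crossovers. Comparing them with the parentals, only the ct allele has switched, so ct is the middle locus and the order is m – ct – sc.
Crossovers in the ct–sc interval produce the single-crossover classes M sc ct and m SC CT (95 + 87 = 182) plus the double crossovers (17).
RF(ct–sc) = (182 + 17) / 1000 = 199/1000 = 0.1990 → 19.9 map units.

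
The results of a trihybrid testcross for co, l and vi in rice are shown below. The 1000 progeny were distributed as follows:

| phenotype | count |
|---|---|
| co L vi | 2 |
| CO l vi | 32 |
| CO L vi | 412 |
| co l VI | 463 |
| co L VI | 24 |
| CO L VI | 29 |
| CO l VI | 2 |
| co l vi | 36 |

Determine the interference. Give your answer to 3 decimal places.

0.034

The two most frequent reciprocal classes, CO L vi and co l VI, are the parental types, so the F1 was CO L vi / co l VI.
The two rarest classes, co L vi and CO l VI, are the double crossovers. Comparing them with the parentals, only the co allele has switched, so co is the middle locus and the order is vi – co – l.
vi–co: (65 + 4)/1000 = 0.0690; co–l: (56 + 4)/1000 = 0.0600.
Expected DCO frequency = 0.0690 × 0.0600 ≈ 0.00414; observed = 4/1000 ≈ 0.00400.
Coefficient of coincidence = 0.00400/0.00414 ≈ 0.966; interference = 1 − 0.966 = 0.034.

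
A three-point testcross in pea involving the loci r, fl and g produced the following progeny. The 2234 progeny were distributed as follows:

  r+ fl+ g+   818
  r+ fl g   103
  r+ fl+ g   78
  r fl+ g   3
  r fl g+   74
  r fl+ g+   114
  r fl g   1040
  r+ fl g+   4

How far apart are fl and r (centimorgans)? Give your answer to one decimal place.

The two most frequent reciprocal classes, r fl g and r+ fl+ g+, are the parental types, so the F1 was r fl g / r+ fl+ g+.
The two rarest classes, r fl+ g and r+ fl g+, are the double crossovers. Comparing them with the parentals, only the fl allele has switched, so fl is the middle locus and the order is g – fl – r.
Crossovers in the fl–r interval produce the single-crossover classes r+ fl g and r fl+ g+ (103 + 114 = 217) plus the double crossovers (7).
RF(fl–r) = (217 + 7) / 2234 = 224/2234 = 0.1003 → 10.0 centimorgans.

10.0 centimorgans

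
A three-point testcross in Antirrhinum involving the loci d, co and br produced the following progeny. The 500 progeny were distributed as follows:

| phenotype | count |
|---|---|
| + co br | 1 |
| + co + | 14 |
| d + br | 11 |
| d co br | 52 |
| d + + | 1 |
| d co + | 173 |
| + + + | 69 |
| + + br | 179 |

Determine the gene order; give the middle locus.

co

The two most frequent reciprocal classes, d co + and + + br, are the parental types, so the F1 was d co + / + + br.
The two rarest classes, d + + and + co br, are the double crossovers. Comparing them with the parentals, only the co allele has switched, so co is the middle locus and the order is br – co – d.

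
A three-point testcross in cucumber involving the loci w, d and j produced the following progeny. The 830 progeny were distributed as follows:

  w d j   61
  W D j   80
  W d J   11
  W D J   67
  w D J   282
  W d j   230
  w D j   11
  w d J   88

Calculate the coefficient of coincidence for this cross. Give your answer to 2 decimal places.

0.64

The two most frequent reciprocal classes, W d j and w D J, are the parental types, so the F1 was W d j / w D J.
The two rarest classes, W d J and w D j, are the double crossovers. Comparing them with the parentals, only the j allele has switched, so j is the middle locus and the order is w – j – d.
w–j: (128 + 22)/830 = 0.1807; j–d: (168 + 22)/830 = 0.2289.
Expected DCO frequency = 0.1807 × 0.2289 ≈ 0.04136; observed = 22/830 ≈ 0.02651.
Coefficient of coincidence = 0.02651/0.04136 ≈ 0.64.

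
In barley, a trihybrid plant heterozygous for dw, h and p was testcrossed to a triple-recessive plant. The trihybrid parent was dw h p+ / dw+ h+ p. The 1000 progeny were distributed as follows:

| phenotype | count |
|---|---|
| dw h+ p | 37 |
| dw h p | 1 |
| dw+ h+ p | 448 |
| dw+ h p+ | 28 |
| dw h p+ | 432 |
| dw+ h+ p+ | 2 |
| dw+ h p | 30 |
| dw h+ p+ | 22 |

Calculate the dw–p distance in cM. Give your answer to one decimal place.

The two rarest classes, dw h p and dw+ h+ p+, are the double crossovers. Comparing them with the parentals, only the p allele has switched, so p is the middle locus and the order is h – p – dw.
Crossovers in the p–dw interval produce the single-crossover classes dw+ h p+ and dw h+ p (28 + 37 = 65) plus the double crossovers (3).
RF(p–dw) = (65 + 3) / 1000 = 68/1000 = 0.0680 → 6.8 cM.

6.8 cM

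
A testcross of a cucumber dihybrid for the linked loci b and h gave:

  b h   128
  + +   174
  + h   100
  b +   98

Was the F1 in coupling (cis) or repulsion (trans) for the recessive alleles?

cis

The two most frequent classes are + + (174) and b h (128); these are the parental (non-recombinant) types.
So the F1 carried + + on one chromosome and b h on the other — the recessive alleles are on the same chromosome (cis / coupling).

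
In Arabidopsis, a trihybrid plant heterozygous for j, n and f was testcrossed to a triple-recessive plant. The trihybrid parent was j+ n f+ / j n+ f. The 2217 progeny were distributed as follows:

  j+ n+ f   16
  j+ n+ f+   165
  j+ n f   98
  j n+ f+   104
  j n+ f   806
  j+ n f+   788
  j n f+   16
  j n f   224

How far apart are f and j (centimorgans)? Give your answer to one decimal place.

The two rarest classes, j n f+ and j+ n+ f, are the double crossovers. Comparing them with the parentals, only the j allele has switched, so j is the middle locus and the order is f – j – n.
Crossovers in the f–j interval produce the single-crossover classes j+ n f and j n+ f+ (98 + 104 = 202) plus the double crossovers (32).
RF(f–j) = (202 + 32) / 2217 = 234/2217 = 0.1055 → 10.6 centimorgans.

10.6 centimorgans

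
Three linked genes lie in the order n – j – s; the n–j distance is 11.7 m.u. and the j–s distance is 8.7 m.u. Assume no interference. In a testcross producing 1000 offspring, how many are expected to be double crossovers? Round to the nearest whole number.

Map distances give recombination frequencies of 0.117 and 0.087 for the two intervals.
With no interference, expected double-crossover frequency = 0.117 × 0.087 = 0.01018.
Expected number = 0.01018 × 1000 = 10.18 ≈ 10.

10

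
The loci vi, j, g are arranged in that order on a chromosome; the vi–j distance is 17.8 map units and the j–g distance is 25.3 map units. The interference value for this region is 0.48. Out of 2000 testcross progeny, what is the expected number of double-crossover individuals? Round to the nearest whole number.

47

Map distances give recombination frequencies of 0.178 and 0.253 for the two intervals.
With interference 0.48 (so coincidence = 0.52), expected double-crossover frequency = 0.178 × 0.253 × 0.52 = 0.02342.
Expected number = 0.02342 × 2000 = 46.84 ≈ 47.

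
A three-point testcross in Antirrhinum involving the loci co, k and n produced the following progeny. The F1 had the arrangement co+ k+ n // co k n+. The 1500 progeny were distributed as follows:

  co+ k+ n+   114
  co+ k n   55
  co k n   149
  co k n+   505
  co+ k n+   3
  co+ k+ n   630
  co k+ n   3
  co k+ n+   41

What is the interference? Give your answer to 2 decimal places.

The two rarest classes, co k+ n and co+ k n+, are the double crossovers. Comparing them with the parentals, only the co allele has switched, so co is the middle locus and the order is n – co – k.
n–co: (263 + 6)/1500 = 0.1793; co–k: (96 + 6)/1500 = 0.0680.
Expected DCO frequency = 0.1793 × 0.0680 ≈ 0.01219; observed = 6/1500 ≈ 0.00400.
Coefficient of coincidence = 0.00400/0.01219 ≈ 0.33; interference = 1 − 0.33 = 0.67.

0.67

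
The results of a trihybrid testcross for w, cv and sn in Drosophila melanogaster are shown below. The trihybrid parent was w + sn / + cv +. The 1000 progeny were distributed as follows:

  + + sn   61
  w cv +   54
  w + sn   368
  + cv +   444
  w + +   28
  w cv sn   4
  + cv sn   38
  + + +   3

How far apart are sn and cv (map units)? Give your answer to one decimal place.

7.3 map units

The two rarest classes, w cv sn and + + +, are the double crossovers. Comparing them with the parentals, only the cv allele has switched, so cv is the middle locus and the order is sn – cv – w.
Crossovers in the sn–cv interval produce the single-crossover classes w + + and + cv sn (28 + 38 = 66) plus the double crossovers (7).
RF(sn–cv) = (66 + 7) / 1000 = 73/1000 = 0.0730 → 7.3 map units.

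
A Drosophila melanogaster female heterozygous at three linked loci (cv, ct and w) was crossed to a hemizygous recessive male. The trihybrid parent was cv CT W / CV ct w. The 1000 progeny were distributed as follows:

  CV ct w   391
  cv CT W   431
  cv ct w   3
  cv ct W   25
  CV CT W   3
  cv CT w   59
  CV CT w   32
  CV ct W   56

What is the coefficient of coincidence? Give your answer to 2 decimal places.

The two rarest classes, CV CT W and cv ct w, are the double crossovers. Comparing them with the parentals, only the cv allele has switched, so cv is the middle locus and the order is ct – cv – w.
ct–cv: (57 + 6)/1000 = 0.0630; cv–w: (115 + 6)/1000 = 0.1210.
Expected DCO frequency = 0.0630 × 0.1210 ≈ 0.00762; observed = 6/1000 ≈ 0.00600.
Coefficient of coincidence = 0.00600/0.00762 ≈ 0.79.

0.79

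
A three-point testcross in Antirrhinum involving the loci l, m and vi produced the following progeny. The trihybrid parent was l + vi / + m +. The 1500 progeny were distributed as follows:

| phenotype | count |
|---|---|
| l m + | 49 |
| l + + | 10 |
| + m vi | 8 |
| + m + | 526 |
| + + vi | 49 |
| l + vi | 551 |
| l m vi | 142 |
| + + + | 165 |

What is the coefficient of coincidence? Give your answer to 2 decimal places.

The two rarest classes, l + + and + m vi, are the double crossovers. Comparing them with the parentals, only the vi allele has switched, so vi is the middle locus and the order is m – vi – l.
m–vi: (307 + 18)/1500 = 0.2167; vi–l: (98 + 18)/1500 = 0.0773.
Expected DCO frequency = 0.2167 × 0.0773 ≈ 0.01675; observed = 18/1500 ≈ 0.01200.
Coefficient of coincidence = 0.01200/0.01675 ≈ 0.72.

0.72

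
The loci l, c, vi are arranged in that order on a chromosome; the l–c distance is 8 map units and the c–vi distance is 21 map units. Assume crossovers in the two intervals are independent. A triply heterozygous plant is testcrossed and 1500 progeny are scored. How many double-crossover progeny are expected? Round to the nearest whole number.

Map distances give recombination frequencies of 0.080 and 0.210 for the two intervals.
With no interference, expected double-crossover frequency = 0.080 × 0.210 = 0.01680.
Expected number = 0.01680 × 1500 = 25.20 ≈ 25.

25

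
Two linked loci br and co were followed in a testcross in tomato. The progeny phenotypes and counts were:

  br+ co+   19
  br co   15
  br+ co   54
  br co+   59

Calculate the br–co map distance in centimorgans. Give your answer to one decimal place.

The two most frequent classes, br+ co (54) and br co+ (59), are the parental types, so the F1 was br+ co / br co+.
The recombinant classes are br+ co+ and br co: 19 + 15 = 34.
Recombination frequency = 34/147 = 0.2313 ≈ 23.1%, i.e. 23.1 centimorgans.

23.1 centimorgans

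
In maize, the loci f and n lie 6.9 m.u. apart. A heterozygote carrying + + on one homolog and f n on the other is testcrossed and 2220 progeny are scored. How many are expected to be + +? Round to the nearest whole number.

A map distance of 6.9 m.u. corresponds to a recombination frequency of 0.069.
The F1 is + + / f n, so + + is a parental gamete class with expected frequency (1 − r)/2 = 0.931/2 = 0.4655.
Expected number = 0.4655 × 2220 = 1033.41 ≈ 1033.

1033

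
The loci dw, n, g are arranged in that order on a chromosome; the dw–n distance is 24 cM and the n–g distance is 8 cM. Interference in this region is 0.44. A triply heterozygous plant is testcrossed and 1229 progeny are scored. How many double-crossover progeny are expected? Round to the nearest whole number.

Map distances give recombination frequencies of 0.240 and 0.080 for the two intervals.
With interference 0.44 (so coincidence = 0.56), expected double-crossover frequency = 0.240 × 0.080 × 0.56 = 0.01075.
Expected number = 0.01075 × 1229 = 13.21 ≈ 13.

13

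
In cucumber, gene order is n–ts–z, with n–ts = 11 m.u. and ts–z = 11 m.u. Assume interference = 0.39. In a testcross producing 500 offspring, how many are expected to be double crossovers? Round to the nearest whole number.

Map distances give recombination frequencies of 0.110 and 0.110 for the two intervals.
With interference 0.39 (so coincidence = 0.61), expected double-crossover frequency = 0.110 × 0.110 × 0.61 = 0.00738.
Expected number = 0.00738 × 500 = 3.69 ≈ 4.

4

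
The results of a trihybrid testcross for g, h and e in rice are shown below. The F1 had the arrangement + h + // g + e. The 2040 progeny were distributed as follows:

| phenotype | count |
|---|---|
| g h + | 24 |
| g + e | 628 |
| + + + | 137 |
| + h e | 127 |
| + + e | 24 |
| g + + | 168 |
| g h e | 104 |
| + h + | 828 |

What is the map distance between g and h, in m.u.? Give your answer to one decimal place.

14.2 m.u.

The two rarest classes, g h + and + + e, are the double crossovers. Comparing them with the parentals, only the g allele has switched, so g is the middle locus and the order is h – g – e.
Crossovers in the h–g interval produce the single-crossover classes + + + and g h e (137 + 104 = 241) plus the double crossovers (48).
RF(h–g) = (241 + 48) / 2040 = 289/2040 = 0.1417 → 14.2 m.u.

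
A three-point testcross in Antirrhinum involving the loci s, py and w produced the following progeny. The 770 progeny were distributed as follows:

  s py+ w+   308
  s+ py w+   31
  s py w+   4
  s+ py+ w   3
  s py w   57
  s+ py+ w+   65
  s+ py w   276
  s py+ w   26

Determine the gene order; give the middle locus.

py

The two most frequent reciprocal classes, s+ py w and s py+ w+, are the parental types, so the F1 was s+ py w / s py+ w+.
The two rarest classes, s+ py+ w and s py w+, are the double crossovers. Comparing them with the parentals, only the py allele has switched, so py is the middle locus and the order is s – py – w.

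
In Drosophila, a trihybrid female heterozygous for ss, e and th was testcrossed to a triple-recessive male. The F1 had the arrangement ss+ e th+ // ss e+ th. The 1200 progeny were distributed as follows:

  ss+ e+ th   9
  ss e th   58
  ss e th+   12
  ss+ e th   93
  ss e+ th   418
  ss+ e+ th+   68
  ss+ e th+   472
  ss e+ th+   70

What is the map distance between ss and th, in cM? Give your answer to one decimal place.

The two rarest classes, ss e th+ and ss+ e+ th, are the double crossovers. Comparing them with the parentals, only the ss allele has switched, so ss is the middle locus and the order is e – ss – th.
Crossovers in the ss–th interval produce the single-crossover classes ss+ e th and ss e+ th+ (93 + 70 = 163) plus the double crossovers (21).
RF(ss–th) = (163 + 21) / 1200 = 184/1200 = 0.1533 → 15.3 cM.

15.3 cM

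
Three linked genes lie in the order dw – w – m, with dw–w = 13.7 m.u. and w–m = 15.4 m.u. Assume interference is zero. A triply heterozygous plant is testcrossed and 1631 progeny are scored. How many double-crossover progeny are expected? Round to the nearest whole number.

Map distances give recombination frequencies of 0.137 and 0.154 for the two intervals.
With no interference, expected double-crossover frequency = 0.137 × 0.154 = 0.02110.
Expected number = 0.02110 × 1631 = 34.41 ≈ 34.

34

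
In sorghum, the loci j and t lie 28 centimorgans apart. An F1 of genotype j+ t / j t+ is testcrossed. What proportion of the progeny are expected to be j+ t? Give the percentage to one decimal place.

36.0%

A map distance of 28 centimorgans corresponds to a recombination frequency of 0.280.
The F1 is j+ t / j t+, so j+ t is a parental gamete class with expected frequency (1 − r)/2 = 0.720/2 = 0.3600.
That is 0.3600 = 36.0% of the progeny.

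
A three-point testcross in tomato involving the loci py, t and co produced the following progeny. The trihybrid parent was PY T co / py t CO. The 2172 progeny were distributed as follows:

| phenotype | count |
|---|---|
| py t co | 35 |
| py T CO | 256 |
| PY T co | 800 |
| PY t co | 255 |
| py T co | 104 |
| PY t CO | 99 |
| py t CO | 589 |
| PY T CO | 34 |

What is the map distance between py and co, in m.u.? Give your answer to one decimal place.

12.5 m.u.

The two rarest classes, PY T CO and py t co, are the double crossovers. Comparing them with the parentals, only the co allele has switched, so co is the middle locus and the order is t – co – py.
Crossovers in the co–py interval produce the single-crossover classes py T co and PY t CO (104 + 99 = 203) plus the double crossovers (69).
RF(co–py) = (203 + 69) / 2172 = 272/2172 = 0.1252 → 12.5 m.u.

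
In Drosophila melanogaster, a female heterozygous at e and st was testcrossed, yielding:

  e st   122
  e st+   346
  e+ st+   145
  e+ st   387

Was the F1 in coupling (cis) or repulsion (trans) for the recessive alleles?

trans

The two most frequent classes are e+ st (387) and e st+ (346); these are the parental (non-recombinant) types.
So the F1 carried e+ st on one chromosome and e st+ on the other — the recessive alleles are on opposite chromosomes (trans / repulsion).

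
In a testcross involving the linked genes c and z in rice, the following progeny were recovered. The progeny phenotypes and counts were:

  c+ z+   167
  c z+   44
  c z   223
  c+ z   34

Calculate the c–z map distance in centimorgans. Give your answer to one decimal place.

16.7 centimorgans

The two most frequent classes, c+ z+ (167) and c z (223), are the parental types, so the F1 was c+ z+ / c z.
The recombinant classes are c+ z and c z+: 34 + 44 = 78.
Recombination frequency = 78/468 = 0.1667 ≈ 16.7%, i.e. 16.7 centimorgans.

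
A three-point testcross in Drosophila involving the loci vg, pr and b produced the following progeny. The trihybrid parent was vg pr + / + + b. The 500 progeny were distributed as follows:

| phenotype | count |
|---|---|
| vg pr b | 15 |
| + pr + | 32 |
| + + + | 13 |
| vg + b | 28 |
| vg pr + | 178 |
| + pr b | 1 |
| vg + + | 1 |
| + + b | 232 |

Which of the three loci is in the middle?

pr

The two rarest classes, vg + + and + pr b, are the double crossovers. Comparing them with the parentals, only the pr allele has switched, so pr is the middle locus and the order is vg – pr – b.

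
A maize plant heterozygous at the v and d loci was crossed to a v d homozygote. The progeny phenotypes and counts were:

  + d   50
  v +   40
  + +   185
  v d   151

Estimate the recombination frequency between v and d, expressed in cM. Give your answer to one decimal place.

The two most frequent classes, + + (185) and v d (151), are the parental types, so the F1 was + + / v d.
The recombinant classes are + d and v +: 50 + 40 = 90.
Recombination frequency = 90/426 = 0.2113 ≈ 21.1%, i.e. 21.1 cM.

21.1 cM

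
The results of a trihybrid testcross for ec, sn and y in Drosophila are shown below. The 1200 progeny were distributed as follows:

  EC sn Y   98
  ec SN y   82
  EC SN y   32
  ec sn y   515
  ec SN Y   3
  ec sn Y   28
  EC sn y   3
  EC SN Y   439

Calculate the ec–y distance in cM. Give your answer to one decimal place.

The two most frequent reciprocal classes, ec sn y and EC SN Y, are the parental types, so the F1 was ec sn y / EC SN Y.
The two rarest classes, EC sn y and ec SN Y, are the double crossovers. Comparing them with the parentals, only the ec allele has switched, so ec is the middle locus and the order is sn – ec – y.
Crossovers in the ec–y interval produce the single-crossover classes ec sn Y and EC SN y (28 + 32 = 60) plus the double crossovers (6).
RF(ec–y) = (60 + 6) / 1200 = 66/1200 = 0.0550 → 5.5 cM.

5.5 cM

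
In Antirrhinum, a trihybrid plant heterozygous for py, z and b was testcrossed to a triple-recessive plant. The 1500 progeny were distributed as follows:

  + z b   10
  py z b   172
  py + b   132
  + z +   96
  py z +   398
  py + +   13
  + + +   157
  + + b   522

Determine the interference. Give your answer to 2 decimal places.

The two most frequent reciprocal classes, py z + and + + b, are the parental types, so the F1 was py z + / + + b.
The two rarest classes, py + + and + z b, are the double crossovers. Comparing them with the parentals, only the z allele has switched, so z is the middle locus and the order is b – z – py.
b–z: (329 + 23)/1500 = 0.2347; z–py: (228 + 23)/1500 = 0.1673.
Expected DCO frequency = 0.2347 × 0.1673 ≈ 0.03927; observed = 23/1500 ≈ 0.01533.
Coefficient of coincidence = 0.01533/0.03927 ≈ 0.39; interference = 1 − 0.39 = 0.61.

0.61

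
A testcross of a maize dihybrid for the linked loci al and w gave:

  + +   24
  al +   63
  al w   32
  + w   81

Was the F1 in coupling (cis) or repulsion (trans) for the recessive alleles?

The two most frequent classes are + w (81) and al + (63); these are the parental (non-recombinant) types.
So the F1 carried + w on one chromosome and al + on the other — the recessive alleles are on opposite chromosomes (trans / repulsion).

trans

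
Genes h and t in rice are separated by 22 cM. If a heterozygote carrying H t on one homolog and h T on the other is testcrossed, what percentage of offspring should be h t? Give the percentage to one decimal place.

A map distance of 22 cM corresponds to a recombination frequency of 0.220.
The F1 is H t / h T, so h t is a recombinant gamete class with expected frequency r/2 = 0.220/2 = 0.1100.
That is 0.1100 = 11.0% of the progeny.

11.0%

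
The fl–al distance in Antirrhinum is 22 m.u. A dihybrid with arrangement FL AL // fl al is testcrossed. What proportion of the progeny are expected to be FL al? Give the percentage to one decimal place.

A map distance of 22 m.u. corresponds to a recombination frequency of 0.220.
The F1 is FL AL / fl al, so FL al is a recombinant gamete class with expected frequency r/2 = 0.220/2 = 0.1100.
That is 0.1100 = 11.0% of the progeny.

11.0%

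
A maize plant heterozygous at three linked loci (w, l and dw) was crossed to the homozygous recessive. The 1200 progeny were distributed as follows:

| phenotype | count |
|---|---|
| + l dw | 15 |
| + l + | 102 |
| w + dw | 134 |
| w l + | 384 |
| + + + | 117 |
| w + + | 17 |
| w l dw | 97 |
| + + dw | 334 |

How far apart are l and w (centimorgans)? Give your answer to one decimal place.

The two most frequent reciprocal classes, w l + and + + dw, are the parental types, so the F1 was w l + / + + dw.
The two rarest classes, w + + and + l dw, are the double crossovers. Comparing them with the parentals, only the l allele has switched, so l is the middle locus and the order is dw – l – w.
Crossovers in the l–w interval produce the single-crossover classes + l + and w + dw (102 + 134 = 236) plus the double crossovers (32).
RF(l–w) = (236 + 32) / 1200 = 268/1200 = 0.2233 → 22.3 centimorgans.

22.3 centimorgans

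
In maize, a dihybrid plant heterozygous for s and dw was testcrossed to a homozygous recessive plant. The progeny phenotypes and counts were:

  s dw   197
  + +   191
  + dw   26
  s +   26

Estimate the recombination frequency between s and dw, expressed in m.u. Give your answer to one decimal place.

11.8 m.u.

The two most frequent classes, + + (191) and s dw (197), are the parental types, so the F1 was + + / s dw.
The recombinant classes are + dw and s +: 26 + 26 = 52.
Recombination frequency = 52/440 = 0.1182 ≈ 11.8%, i.e. 11.8 m.u.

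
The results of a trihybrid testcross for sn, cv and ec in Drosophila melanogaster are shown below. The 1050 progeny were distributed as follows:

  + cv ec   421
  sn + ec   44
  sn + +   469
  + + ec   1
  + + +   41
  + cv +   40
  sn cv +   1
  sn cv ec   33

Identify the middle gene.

The two most frequent reciprocal classes, sn + + and + cv ec, are the parental types, so the F1 was sn + + / + cv ec.
The two rarest classes, sn cv + and + + ec, are the double crossovers. Comparing them with the parentals, only the cv allele has switched, so cv is the middle locus and the order is ec – cv – sn.

cv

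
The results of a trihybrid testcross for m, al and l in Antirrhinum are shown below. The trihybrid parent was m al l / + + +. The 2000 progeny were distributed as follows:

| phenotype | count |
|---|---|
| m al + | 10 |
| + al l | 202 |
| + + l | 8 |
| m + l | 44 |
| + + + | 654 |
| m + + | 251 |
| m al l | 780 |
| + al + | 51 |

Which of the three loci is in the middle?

The two rarest classes, m al + and + + l, are the double crossovers. Comparing them with the parentals, only the l allele has switched, so l is the middle locus and the order is m – l – al.

l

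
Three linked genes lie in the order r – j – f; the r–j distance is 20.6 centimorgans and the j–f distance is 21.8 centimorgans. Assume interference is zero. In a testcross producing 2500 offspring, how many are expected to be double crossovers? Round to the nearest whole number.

Map distances give recombination frequencies of 0.206 and 0.218 for the two intervals.
With no interference, expected double-crossover frequency = 0.206 × 0.218 = 0.04491.
Expected number = 0.04491 × 2500 = 112.27 ≈ 112.

112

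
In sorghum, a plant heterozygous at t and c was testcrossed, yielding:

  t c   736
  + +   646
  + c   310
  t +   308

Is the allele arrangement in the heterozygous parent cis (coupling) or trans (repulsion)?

The two most frequent classes are + + (646) and t c (736); these are the parental (non-recombinant) types.
So the F1 carried + + on one chromosome and t c on the other — the recessive alleles are on the same chromosome (cis / coupling).

cis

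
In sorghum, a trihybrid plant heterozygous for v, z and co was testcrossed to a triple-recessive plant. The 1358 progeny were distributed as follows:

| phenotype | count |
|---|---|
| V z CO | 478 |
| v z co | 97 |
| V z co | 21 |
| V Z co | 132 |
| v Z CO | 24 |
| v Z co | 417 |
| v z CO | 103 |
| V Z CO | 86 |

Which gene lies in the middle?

The two most frequent reciprocal classes, v Z co and V z CO, are the parental types, so the F1 was v Z co / V z CO.
The two rarest classes, v Z CO and V z co, are the double crossovers. Comparing them with the parentals, only the co allele has switched, so co is the middle locus and the order is z – co – v.

co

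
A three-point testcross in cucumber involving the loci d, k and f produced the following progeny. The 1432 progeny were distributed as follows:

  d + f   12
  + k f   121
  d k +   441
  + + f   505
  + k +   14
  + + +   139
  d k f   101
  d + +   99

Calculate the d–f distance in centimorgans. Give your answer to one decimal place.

The two most frequent reciprocal classes, + + f and d k +, are the parental types, so the F1 was + + f / d k +.
The two rarest classes, d + f and + k +, are the double crossovers. Comparing them with the parentals, only the d allele has switched, so d is the middle locus and the order is k – d – f.
Crossovers in the d–f interval produce the single-crossover classes + + + and d k f (139 + 101 = 240) plus the double crossovers (26).
RF(d–f) = (240 + 26) / 1432 = 266/1432 = 0.1858 → 18.6 centimorgans.

18.6 centimorgans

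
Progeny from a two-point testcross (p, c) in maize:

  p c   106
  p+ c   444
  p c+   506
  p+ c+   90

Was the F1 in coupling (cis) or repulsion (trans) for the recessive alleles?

The two most frequent classes are p+ c (444) and p c+ (506); these are the parental (non-recombinant) types.
So the F1 carried p+ c on one chromosome and p c+ on the other — the recessive alleles are on opposite chromosomes (trans / repulsion).

trans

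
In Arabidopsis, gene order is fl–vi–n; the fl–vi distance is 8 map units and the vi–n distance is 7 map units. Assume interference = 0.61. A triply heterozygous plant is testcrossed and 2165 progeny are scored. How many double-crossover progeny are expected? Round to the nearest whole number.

5

Map distances give recombination frequencies of 0.080 and 0.070 for the two intervals.
With interference 0.61 (so coincidence = 0.39), expected double-crossover frequency = 0.080 × 0.070 × 0.39 = 0.00218.
Expected number = 0.00218 × 2165 = 4.73 ≈ 5.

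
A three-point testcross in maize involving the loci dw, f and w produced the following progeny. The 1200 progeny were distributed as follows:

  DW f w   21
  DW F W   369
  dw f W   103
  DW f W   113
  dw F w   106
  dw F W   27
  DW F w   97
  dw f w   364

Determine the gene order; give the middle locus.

dw

The two most frequent reciprocal classes, dw f w and DW F W, are the parental types, so the F1 was dw f w / DW F W.
The two rarest classes, DW f w and dw F W, are the double crossovers. Comparing them with the parentals, only the dw allele has switched, so dw is the middle locus and the order is f – dw – w.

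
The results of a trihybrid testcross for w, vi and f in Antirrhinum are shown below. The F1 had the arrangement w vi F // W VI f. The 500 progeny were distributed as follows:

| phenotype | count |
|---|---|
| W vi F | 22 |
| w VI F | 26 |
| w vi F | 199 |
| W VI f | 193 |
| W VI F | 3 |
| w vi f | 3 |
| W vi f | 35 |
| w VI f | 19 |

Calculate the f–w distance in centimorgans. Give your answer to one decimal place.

The two rarest classes, w vi f and W VI F, are the double crossovers. Comparing them with the parentals, only the f allele has switched, so f is the middle locus and the order is w – f – vi.
Crossovers in the w–f interval produce the single-crossover classes W vi F and w VI f (22 + 19 = 41) plus the double crossovers (6).
RF(w–f) = (41 + 6) / 500 = 47/500 = 0.0940 → 9.4 centimorgans.

9.4 centimorgans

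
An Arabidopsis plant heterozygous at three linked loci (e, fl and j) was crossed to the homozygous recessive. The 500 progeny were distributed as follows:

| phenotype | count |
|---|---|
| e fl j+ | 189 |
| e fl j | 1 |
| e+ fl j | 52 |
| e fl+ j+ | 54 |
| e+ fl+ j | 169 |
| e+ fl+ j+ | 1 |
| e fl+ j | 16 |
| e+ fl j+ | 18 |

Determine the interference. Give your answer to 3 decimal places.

0.743

The two most frequent reciprocal classes, e+ fl+ j and e fl j+, are the parental types, so the F1 was e+ fl+ j / e fl j+.
The two rarest classes, e+ fl+ j+ and e fl j, are the double crossovers. Comparing them with the parentals, only the j allele has switched, so j is the middle locus and the order is e – j – fl.
e–j: (34 + 2)/500 = 0.0720; j–fl: (106 + 2)/500 = 0.2160.
Expected DCO frequency = 0.0720 × 0.2160 ≈ 0.01555; observed = 2/500 ≈ 0.00400.
Coefficient of coincidence = 0.00400/0.01555 ≈ 0.257; interference = 1 − 0.257 = 0.743.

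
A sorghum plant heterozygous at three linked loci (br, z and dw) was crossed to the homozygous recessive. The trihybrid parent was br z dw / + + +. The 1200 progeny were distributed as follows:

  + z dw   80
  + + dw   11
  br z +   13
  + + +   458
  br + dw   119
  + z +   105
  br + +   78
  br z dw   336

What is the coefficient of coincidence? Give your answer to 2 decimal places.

0.64

The two rarest classes, br z + and + + dw, are the double crossovers. Comparing them with the parentals, only the dw allele has switched, so dw is the middle locus and the order is br – dw – z.
br–dw: (158 + 24)/1200 = 0.1517; dw–z: (224 + 24)/1200 = 0.2067.
Expected DCO frequency = 0.1517 × 0.2067 ≈ 0.03136; observed = 24/1200 ≈ 0.02000.
Coefficient of coincidence = 0.02000/0.03136 ≈ 0.64.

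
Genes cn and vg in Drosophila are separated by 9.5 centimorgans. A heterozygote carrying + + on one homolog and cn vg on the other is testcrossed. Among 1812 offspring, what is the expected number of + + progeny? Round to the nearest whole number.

A map distance of 9.5 centimorgans corresponds to a recombination frequency of 0.095.
The F1 is + + / cn vg, so + + is a parental gamete class with expected frequency (1 − r)/2 = 0.905/2 = 0.4525.
Expected number = 0.4525 × 1812 = 819.93 ≈ 820.

820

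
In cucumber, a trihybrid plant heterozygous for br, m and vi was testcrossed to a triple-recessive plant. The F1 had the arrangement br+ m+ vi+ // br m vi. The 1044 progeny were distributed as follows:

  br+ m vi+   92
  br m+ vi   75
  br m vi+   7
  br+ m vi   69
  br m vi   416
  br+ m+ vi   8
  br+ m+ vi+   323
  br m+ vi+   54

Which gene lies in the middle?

The two rarest classes, br+ m+ vi and br m vi+, are the double crossovers. Comparing them with the parentals, only the vi allele has switched, so vi is the middle locus and the order is br – vi – m.

vi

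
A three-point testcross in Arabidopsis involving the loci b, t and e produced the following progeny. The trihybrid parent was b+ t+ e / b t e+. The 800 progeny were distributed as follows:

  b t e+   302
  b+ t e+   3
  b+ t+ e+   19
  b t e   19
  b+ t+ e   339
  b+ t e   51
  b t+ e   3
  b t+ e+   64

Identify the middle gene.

The two rarest classes, b t+ e and b+ t e+, are the double crossovers. Comparing them with the parentals, only the b allele has switched, so b is the middle locus and the order is t – b – e.

b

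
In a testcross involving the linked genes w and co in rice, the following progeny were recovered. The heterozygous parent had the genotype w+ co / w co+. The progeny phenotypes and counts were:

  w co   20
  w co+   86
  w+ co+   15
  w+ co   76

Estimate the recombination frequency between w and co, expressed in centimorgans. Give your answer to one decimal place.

17.8 centimorgans

The recombinant classes are w+ co+ and w co: 15 + 20 = 35.
Recombination frequency = 35/197 = 0.1777 ≈ 17.8%, i.e. 17.8 centimorgans.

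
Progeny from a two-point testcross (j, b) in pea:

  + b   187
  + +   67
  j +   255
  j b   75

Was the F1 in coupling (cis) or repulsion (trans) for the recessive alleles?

trans

The two most frequent classes are + b (187) and j + (255); these are the parental (non-recombinant) types.
So the F1 carried + b on one chromosome and j + on the other — the recessive alleles are on opposite chromosomes (trans / repulsion).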